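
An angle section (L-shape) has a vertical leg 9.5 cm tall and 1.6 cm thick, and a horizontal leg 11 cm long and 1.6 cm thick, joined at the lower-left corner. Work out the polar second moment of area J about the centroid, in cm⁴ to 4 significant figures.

J ≈ 578.1 cm⁴

Split into non-overlapping primitives; take the origin at the lower-left of the bounding box.
Vertical leg: 1.6 × 9.5, A = 15.2 cm², y = 4.75 cm, Ī = 114.317 cm⁴.
Horizontal leg (remainder): 9.4 × 1.6, A = 15.04 cm², y = 0.8 cm, Ī = 3.20853 cm⁴.
Centroid: ȳ = ΣA·y / ΣA = 2.78545 cm.
Transfer each piece to the centroidal x-axis using Ī + A·d² with d = y − 2.78545:
  vertical leg: d = 1.96455 cm → contributes +172.98 cm⁴
  horizontal leg (remainder): d = -1.98545 cm → contributes +62.4964 cm⁴
Total I = 235.477 cm⁴.
For the y-axis: x̄ = 3.53545 cm.
Repeating about the centroidal y-axis gives I_y = 342.671 cm⁴.
Polar second moment: J = I_x + I_y = 578.148 cm⁴.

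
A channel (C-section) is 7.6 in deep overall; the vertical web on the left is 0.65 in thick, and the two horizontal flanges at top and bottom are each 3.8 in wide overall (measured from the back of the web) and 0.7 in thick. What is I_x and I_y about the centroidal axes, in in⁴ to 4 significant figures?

Break the section into simple shapes (no overlaps), measuring from the bottom-left corner of the bounding box.
Web: 0.65 × 7.6, A = 4.94 in², y = 3.8 in, Ī = 23.7779 in⁴.
Top flange (beyond web): 3.15 × 0.7, A = 2.205 in², y = 7.25 in, Ī = 0.0900375 in⁴.
Bottom flange (beyond web): 3.15 × 0.7, A = 2.205 in², y = 0.35 in, Ī = 0.0900375 in⁴.
By symmetry the centroid is at mid-height, ȳ = 3.8 in.
Transfer each piece to the centroidal x-axis using Ī + A·d² with d = y − 3.8:
  web: d = 0 in → contributes +23.7779 in⁴
  top flange (beyond web): d = 3.45 in → contributes +26.3351 in⁴
  bottom flange (beyond web): d = -3.45 in → contributes +26.3351 in⁴
Total I = 76.448 in⁴.
For the y-axis: x̄ = 1.22115 in.
Repeating about the centroidal y-axis gives I_y = 12.2317 in⁴.

I_x ≈ 76.45 in⁴, I_y ≈ 12.23 in⁴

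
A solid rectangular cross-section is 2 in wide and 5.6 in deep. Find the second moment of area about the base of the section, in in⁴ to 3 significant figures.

I_base ≈ 117 in⁴

The section: 2 × 5.6, A = 11.2 in², y = 2.8 in, Ī = 29.269 in⁴.
Transfer it to the bottom edge using Ī + A·d² with d = y − 0:
  the section: d = 2.8 in → contributes +117.08 in⁴
Total I = 117.08 in⁴.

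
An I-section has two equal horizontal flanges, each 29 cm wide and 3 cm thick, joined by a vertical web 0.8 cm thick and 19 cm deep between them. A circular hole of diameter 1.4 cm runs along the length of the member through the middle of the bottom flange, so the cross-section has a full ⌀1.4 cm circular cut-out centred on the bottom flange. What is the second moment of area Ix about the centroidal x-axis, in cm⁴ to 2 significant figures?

Ix ≈ 2.1 × 10⁴ cm⁴

Break the section into simple shapes (no overlaps), measuring from the bottom-left corner of the bounding box.
Bottom flange: 29 × 3, A = 87 cm², y = 1.5 cm, Ī = 65.25 cm⁴.
Web: 0.8 × 19, A = 15.2 cm², y = 12.5 cm, Ī = 457.3 cm⁴.
Top flange: 29 × 3, A = 87 cm², y = 23.5 cm, Ī = 65.25 cm⁴.
Hole (subtracted): ⌀1.4, A = 1.539 cm², y = 1.5 cm, Ī = 0.1886 cm⁴.
Centroid: ȳ = ΣA·y / ΣA = 12.59 cm.
Transfer each piece to the centroidal x-axis using Ī + A·d² with d = y − 12.59:
  bottom flange: d = -11.09 cm → contributes +10 766 cm⁴
  web: d = -0.09023 cm → contributes +457.4 cm⁴
  top flange: d = 10.91 cm → contributes +10 420 cm⁴
  hole: d = -11.09 cm → contributes −189.5 cm⁴
Total I = 21 454 cm⁴.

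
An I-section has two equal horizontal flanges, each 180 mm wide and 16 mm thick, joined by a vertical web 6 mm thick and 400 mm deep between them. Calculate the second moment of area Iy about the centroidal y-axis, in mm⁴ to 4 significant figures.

Decompose the section into non-overlapping parts with the origin at the bottom-left of its bounding rectangle.
Bottom flange: 180 × 16, A = 2 880 mm², x = 90 mm, Ī = 7 776 000 mm⁴.
Web: 6 × 400, A = 2 400 mm², x = 90 mm, Ī = 7 200 mm⁴.
Top flange: 180 × 16, A = 2 880 mm², x = 90 mm, Ī = 7 776 000 mm⁴.
By symmetry the centroid is at mid-width, x̄ = 90 mm.
All pieces are centred on the centroidal y-axis, so I = ΣĪ = 15 559 200 mm⁴.

Iy ≈ 1.556 × 10⁷ mm⁴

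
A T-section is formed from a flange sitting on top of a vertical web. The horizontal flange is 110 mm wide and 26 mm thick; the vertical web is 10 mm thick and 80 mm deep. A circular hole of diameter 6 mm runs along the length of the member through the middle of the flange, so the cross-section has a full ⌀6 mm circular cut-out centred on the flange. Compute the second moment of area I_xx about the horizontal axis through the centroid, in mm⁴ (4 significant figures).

I_xx ≈ 2.340 × 10⁶ mm⁴

Split into non-overlapping primitives; take the origin at the lower-left of the bounding box.
Flange: 110 × 26, A = 2 860 mm², y = 93 mm, Ī = 161 113 mm⁴.
Web: 10 × 80, A = 800 mm², y = 40 mm, Ī = 426 667 mm⁴.
Hole (subtracted): ⌀6, A = 28.2743 mm², y = 93 mm, Ī = 63.6173 mm⁴.
Centroid: ȳ = ΣA·y / ΣA = 81.3251 mm.
Transfer each piece to the horizontal axis through the centroid using Ī + A·d² with d = y − 81.3251:
  flange: d = 11.6749 mm → contributes +550 940 mm⁴
  web: d = -41.3251 mm → contributes +1 792 878 mm⁴
  hole: d = 11.6749 mm → contributes −3917.5 mm⁴
Total I = 2 339 901 mm⁴.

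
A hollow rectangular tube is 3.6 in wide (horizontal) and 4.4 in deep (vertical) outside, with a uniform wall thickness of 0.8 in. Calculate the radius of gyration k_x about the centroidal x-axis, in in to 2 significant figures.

k_x ≈ 1.5 in

Break the section into simple shapes (no overlaps), measuring from the bottom-left corner of the bounding box.
Outer rectangle: 3.6 × 4.4, A = 15.84 in², y = 2.2 in, Ī = 25.56 in⁴.
Inner void (subtracted): 2 × 2.8, A = 5.6 in², y = 2.2 in, Ī = 3.659 in⁴.
By symmetry the centroid is at mid-height, ȳ = 2.2 in.
All pieces are centred on the centroidal x-axis, so I = ΣĪ (holes subtracted) = 21.9 in⁴.
Radius of gyration: k = √(I/A) = √(21.9 / 10.24) = 1.462 in.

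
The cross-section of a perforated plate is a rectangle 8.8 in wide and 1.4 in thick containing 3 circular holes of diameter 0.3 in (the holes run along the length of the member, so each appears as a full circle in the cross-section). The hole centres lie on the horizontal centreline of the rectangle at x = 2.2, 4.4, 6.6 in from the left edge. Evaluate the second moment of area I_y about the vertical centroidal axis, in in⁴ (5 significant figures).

I_y ≈ 78.820 in⁴

Treat the section as a set of non-overlapping primitives; coordinates are from the bounding-box lower-left.
Plate: 8.8 × 1.4, A = 12.32 in², x = 4.4 in, Ī = 79.50507 in⁴.
Hole 1 (subtracted): ⌀0.3, A = 0.07068583 in², x = 2.2 in, Ī = 0.0003976078 in⁴.
Hole 2 (subtracted): ⌀0.3, A = 0.07068583 in², x = 4.4 in, Ī = 0.0003976078 in⁴.
Hole 3 (subtracted): ⌀0.3, A = 0.07068583 in², x = 6.6 in, Ī = 0.0003976078 in⁴.
By symmetry the centroid is at mid-width, x̄ = 4.4 in.
Transfer each piece to the vertical centroidal axis using Ī + A·d² with d = x − 4.4:
  plate: d = 0 in → contributes +79.50507 in⁴
  hole 1: d = -2.2 in → contributes −0.342517 in⁴
  hole 2: d = 0 in → contributes −0.0003976078 in⁴
  hole 3: d = 2.2 in → contributes −0.342517 in⁴
Total I = 78.81963 in⁴.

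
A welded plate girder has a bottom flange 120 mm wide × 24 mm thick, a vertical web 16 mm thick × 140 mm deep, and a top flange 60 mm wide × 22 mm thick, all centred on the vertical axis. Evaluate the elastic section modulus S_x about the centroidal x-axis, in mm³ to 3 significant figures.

Split into non-overlapping primitives; take the origin at the lower-left of the bounding box.
Bottom plate: 120 × 24, A = 2 880 mm², y = 12 mm, Ī = 138 240 mm⁴.
Web plate: 16 × 140, A = 2 240 mm², y = 94 mm, Ī = 3 658 667 mm⁴.
Top plate: 60 × 22, A = 1 320 mm², y = 175 mm, Ī = 53 240 mm⁴.
Centroid: ȳ = ΣA·y / ΣA = 73.932 mm.
Transfer each piece to the centroidal x-axis using Ī + A·d² with d = y − 73.932:
  bottom plate: d = -61.932 mm → contributes +11 184 574 mm⁴
  web plate: d = 20.068 mm → contributes +4 560 799 mm⁴
  top plate: d = 101.07 mm → contributes +13 536 784 mm⁴
Total I = 29 282 157 mm⁴.
Extreme fibre distance c = 112.07 mm; S = I/c = 261 288 mm³.

S_x ≈ 2.61 × 10⁵ mm³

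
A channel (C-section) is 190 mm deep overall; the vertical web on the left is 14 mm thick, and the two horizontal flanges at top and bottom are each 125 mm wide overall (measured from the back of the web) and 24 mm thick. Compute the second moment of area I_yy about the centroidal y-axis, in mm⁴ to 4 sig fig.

Treat the section as a set of non-overlapping primitives; coordinates are from the bounding-box lower-left.
Web: 14 × 190, A = 2 660 mm², x = 7 mm, Ī = 43446.7 mm⁴.
Top flange (beyond web): 111 × 24, A = 2 664 mm², x = 69.5 mm, Ī = 2 735 262 mm⁴.
Bottom flange (beyond web): 111 × 24, A = 2 664 mm², x = 69.5 mm, Ī = 2 735 262 mm⁴.
Centroid: x̄ = ΣA·x / ΣA = 48.6875 mm.
Transfer each piece to the centroidal y-axis using Ī + A·d² with d = x − 48.6875:
  web: d = -41.6875 mm → contributes +4 666 128 mm⁴
  top flange (beyond web): d = 20.8125 mm → contributes +3 889 197 mm⁴
  bottom flange (beyond web): d = 20.8125 mm → contributes +3 889 197 mm⁴
Total I = 12 444 523 mm⁴.

I_yy ≈ 1.244 × 10⁷ mm⁴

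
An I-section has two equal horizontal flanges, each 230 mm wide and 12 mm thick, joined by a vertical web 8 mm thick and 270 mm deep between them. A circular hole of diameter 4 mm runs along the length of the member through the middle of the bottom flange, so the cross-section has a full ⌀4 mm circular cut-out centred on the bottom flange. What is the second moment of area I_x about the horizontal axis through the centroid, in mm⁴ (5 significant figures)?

Split into non-overlapping primitives; take the origin at the lower-left of the bounding box.
Bottom flange: 230 × 12, A = 2 760 mm², y = 6 mm, Ī = 33 120 mm⁴.
Web: 8 × 270, A = 2 160 mm², y = 147 mm, Ī = 13 122 000 mm⁴.
Top flange: 230 × 12, A = 2 760 mm², y = 288 mm, Ī = 33 120 mm⁴.
Hole (subtracted): ⌀4, A = 12.56637 mm², y = 6 mm, Ī = 12.56637 mm⁴.
Centroid: ȳ = ΣA·y / ΣA = 147.2311 mm.
Transfer each piece to the horizontal axis through the centroid using Ī + A·d² with d = y − 147.2311:
  bottom flange: d = -141.2311 mm → contributes +55 084 688 mm⁴
  web: d = -0.2310888 mm → contributes +13 122 115 mm⁴
  top flange: d = 140.7689 mm → contributes +54 724 966 mm⁴
  hole: d = -141.2311 mm → contributes −250664.2 mm⁴
Total I = 122 681 106 mm⁴.

I_x ≈ 1.2268 × 10⁸ mm⁴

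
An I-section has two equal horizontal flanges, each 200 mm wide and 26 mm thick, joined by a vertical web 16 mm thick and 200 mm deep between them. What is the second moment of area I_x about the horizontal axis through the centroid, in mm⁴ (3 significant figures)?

Break the section into simple shapes (no overlaps), measuring from the bottom-left corner of the bounding box.
Bottom flange: 200 × 26, A = 5 200 mm², y = 13 mm, Ī = 292 933 mm⁴.
Web: 16 × 200, A = 3 200 mm², y = 126 mm, Ī = 10 666 667 mm⁴.
Top flange: 200 × 26, A = 5 200 mm², y = 239 mm, Ī = 292 933 mm⁴.
By symmetry the centroid is at mid-height, ȳ = 126 mm.
Transfer each piece to the horizontal axis through the centroid using Ī + A·d² with d = y − 126:
  bottom flange: d = -113 mm → contributes +66 691 733 mm⁴
  web: d = 0 mm → contributes +10 666 667 mm⁴
  top flange: d = 113 mm → contributes +66 691 733 mm⁴
Total I = 144 050 133 mm⁴.

I_x ≈ 1.44 × 10⁸ mm⁴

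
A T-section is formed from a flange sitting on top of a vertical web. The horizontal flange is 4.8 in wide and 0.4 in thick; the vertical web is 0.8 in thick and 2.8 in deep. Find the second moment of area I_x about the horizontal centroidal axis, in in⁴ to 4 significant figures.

Treat the section as a set of non-overlapping primitives; coordinates are from the bounding-box lower-left.
Flange: 4.8 × 0.4, A = 1.92 in², y = 3 in, Ī = 0.0256 in⁴.
Web: 0.8 × 2.8, A = 2.24 in², y = 1.4 in, Ī = 1.46347 in⁴.
Centroid: ȳ = ΣA·y / ΣA = 2.13846 in.
Transfer each piece to the horizontal centroidal axis using Ī + A·d² with d = y − 2.13846:
  flange: d = 0.861538 in → contributes +1.45072 in⁴
  web: d = -0.738462 in → contributes +2.685 in⁴
Total I = 4.13571 in⁴.

I_x ≈ 4.136 in⁴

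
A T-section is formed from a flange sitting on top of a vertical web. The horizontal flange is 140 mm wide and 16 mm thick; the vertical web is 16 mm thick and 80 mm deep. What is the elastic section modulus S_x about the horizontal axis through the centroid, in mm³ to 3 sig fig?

S_x ≈ 3.70 × 10⁴ mm³

Decompose the section into non-overlapping parts with the origin at the bottom-left of its bounding rectangle.
Flange: 140 × 16, A = 2 240 mm², y = 88 mm, Ī = 47 787 mm⁴.
Web: 16 × 80, A = 1 280 mm², y = 40 mm, Ī = 682 667 mm⁴.
Centroid: ȳ = ΣA·y / ΣA = 70.545 mm.
Transfer each piece to the horizontal axis through the centroid using Ī + A·d² with d = y − 70.545:
  flange: d = 17.455 mm → contributes +730 228 mm⁴
  web: d = -30.545 mm → contributes +1 876 938 mm⁴
Total I = 2 607 166 mm⁴.
Extreme fibre distance c = 70.545 mm; S = I/c = 36 957 mm³.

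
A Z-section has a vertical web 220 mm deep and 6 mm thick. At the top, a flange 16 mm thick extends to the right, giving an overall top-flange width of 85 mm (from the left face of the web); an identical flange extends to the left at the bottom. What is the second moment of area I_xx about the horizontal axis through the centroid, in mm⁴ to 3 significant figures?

I_xx ≈ 3.17 × 10⁷ mm⁴

Split into non-overlapping primitives; take the origin at the lower-left of the bounding box.
Web: 6 × 220, A = 1 320 mm², y = 110 mm, Ī = 5 324 000 mm⁴.
Top flange (beyond web): 79 × 16, A = 1 264 mm², y = 212 mm, Ī = 26 965 mm⁴.
Bottom flange (beyond web): 79 × 16, A = 1 264 mm², y = 8 mm, Ī = 26 965 mm⁴.
Centroid: ȳ = ΣA·y / ΣA = 110 mm.
Transfer each piece to the horizontal axis through the centroid using Ī + A·d² with d = y − 110:
  web: d = 0 mm → contributes +5 324 000 mm⁴
  top flange (beyond web): d = 102 mm → contributes +13 177 621 mm⁴
  bottom flange (beyond web): d = -102 mm → contributes +13 177 621 mm⁴
Total I = 31 679 243 mm⁴.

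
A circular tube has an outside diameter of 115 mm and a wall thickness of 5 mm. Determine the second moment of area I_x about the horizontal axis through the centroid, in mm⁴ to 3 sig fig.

Treat the section as a set of non-overlapping primitives; coordinates are from the bounding-box lower-left.
Outer circle: ⌀115, A = 10 387 mm², y = 57.5 mm, Ī = 8 585 414 mm⁴.
Bore (subtracted): ⌀105, A = 8 659 mm², y = 57.5 mm, Ī = 5 966 602 mm⁴.
By symmetry the centroid is at mid-height, ȳ = 57.5 mm.
All pieces are centred on the horizontal axis through the centroid, so I = ΣĪ (holes subtracted) = 2 618 812 mm⁴.

I_x ≈ 2.62 × 10⁶ mm⁴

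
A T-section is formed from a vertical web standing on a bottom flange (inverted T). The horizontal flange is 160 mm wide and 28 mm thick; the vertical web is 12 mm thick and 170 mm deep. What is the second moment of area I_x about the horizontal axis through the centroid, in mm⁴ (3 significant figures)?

Treat the section as a set of non-overlapping primitives; coordinates are from the bounding-box lower-left.
Flange: 160 × 28, A = 4 480 mm², y = 14 mm, Ī = 292 693 mm⁴.
Web: 12 × 170, A = 2 040 mm², y = 113 mm, Ī = 4 913 000 mm⁴.
Centroid: ȳ = ΣA·y / ΣA = 44.975 mm.
Transfer each piece to the horizontal axis through the centroid using Ī + A·d² with d = y − 44.975:
  flange: d = -30.975 mm → contributes +4 591 160 mm⁴
  web: d = 68.025 mm → contributes +14 352 770 mm⁴
Total I = 18 943 929 mm⁴.

I_x ≈ 1.89 × 10⁷ mm⁴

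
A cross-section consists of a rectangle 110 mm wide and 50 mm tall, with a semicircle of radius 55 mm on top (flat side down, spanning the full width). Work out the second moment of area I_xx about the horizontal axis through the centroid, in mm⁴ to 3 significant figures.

I_xx ≈ 8.11 × 10⁶ mm⁴

Break the section into simple shapes (no overlaps), measuring from the bottom-left corner of the bounding box.
Rectangular body: 110 × 50, A = 5 500 mm², y = 25 mm, Ī = 1 145 833 mm⁴.
Semicircular cap: semicircle r = 55, A = 4751.7 mm², y = 73.343 mm, Ī = 1 004 345 mm⁴.
Centroid: ȳ = ΣA·y / ΣA = 47.407 mm.
Transfer each piece to the horizontal axis through the centroid using Ī + A·d² with d = y − 47.407:
  rectangular body: d = -22.407 mm → contributes +3 907 220 mm⁴
  semicircular cap: d = 25.936 mm → contributes +4 200 623 mm⁴
Total I = 8 107 843 mm⁴.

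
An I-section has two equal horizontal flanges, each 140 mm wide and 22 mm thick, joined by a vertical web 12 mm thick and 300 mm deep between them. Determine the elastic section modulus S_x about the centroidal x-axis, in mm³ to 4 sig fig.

S_x ≈ 1.087 × 10⁶ mm³

Split into non-overlapping primitives; take the origin at the lower-left of the bounding box.
Bottom flange: 140 × 22, A = 3 080 mm², y = 11 mm, Ī = 124 227 mm⁴.
Web: 12 × 300, A = 3 600 mm², y = 172 mm, Ī = 27 000 000 mm⁴.
Top flange: 140 × 22, A = 3 080 mm², y = 333 mm, Ī = 124 227 mm⁴.
By symmetry the centroid is at mid-height, ȳ = 172 mm.
Transfer each piece to the centroidal x-axis using Ī + A·d² with d = y − 172:
  bottom flange: d = -161 mm → contributes +79 960 907 mm⁴
  web: d = 0 mm → contributes +27 000 000 mm⁴
  top flange: d = 161 mm → contributes +79 960 907 mm⁴
Total I = 186 921 813 mm⁴.
Extreme fibre distance c = 172 mm; S = I/c = 1 086 755 mm³.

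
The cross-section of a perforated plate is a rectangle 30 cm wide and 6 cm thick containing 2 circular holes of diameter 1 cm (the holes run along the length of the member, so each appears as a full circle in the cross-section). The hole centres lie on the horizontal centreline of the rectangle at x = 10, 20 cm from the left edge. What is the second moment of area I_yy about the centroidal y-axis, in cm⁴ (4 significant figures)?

I_yy ≈ 1.346 × 10⁴ cm⁴

Split into non-overlapping primitives; take the origin at the lower-left of the bounding box.
Plate: 30 × 6, A = 180 cm², x = 15 cm, Ī = 13 500 cm⁴.
Hole 1 (subtracted): ⌀1, A = 0.785398 cm², x = 10 cm, Ī = 0.0490874 cm⁴.
Hole 2 (subtracted): ⌀1, A = 0.785398 cm², x = 20 cm, Ī = 0.0490874 cm⁴.
By symmetry the centroid is at mid-width, x̄ = 15 cm.
Transfer each piece to the centroidal y-axis using Ī + A·d² with d = x − 15:
  plate: d = 0 cm → contributes +13 500 cm⁴
  hole 1: d = -5 cm → contributes −19.684 cm⁴
  hole 2: d = 5 cm → contributes −19.684 cm⁴
Total I = 13460.6 cm⁴.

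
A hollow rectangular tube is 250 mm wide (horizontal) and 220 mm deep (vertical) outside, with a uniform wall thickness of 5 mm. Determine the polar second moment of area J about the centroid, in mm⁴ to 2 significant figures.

J ≈ 8.1 × 10⁷ mm⁴

Treat the section as a set of non-overlapping primitives; coordinates are from the bounding-box lower-left.
Outer rectangle: 250 × 220, A = 55 000 mm², y = 110 mm, Ī = 221 833 333 mm⁴.
Inner void (subtracted): 240 × 210, A = 50 400 mm², y = 110 mm, Ī = 185 220 000 mm⁴.
By symmetry the centroid is at mid-height, ȳ = 110 mm.
All pieces are centred on the centroidal x-axis, so I = ΣĪ (holes subtracted) = 36 613 333 mm⁴.
Repeating about the centroidal y-axis gives I_y = 44 538 333 mm⁴.
Polar second moment: J = I_x + I_y = 81 151 667 mm⁴.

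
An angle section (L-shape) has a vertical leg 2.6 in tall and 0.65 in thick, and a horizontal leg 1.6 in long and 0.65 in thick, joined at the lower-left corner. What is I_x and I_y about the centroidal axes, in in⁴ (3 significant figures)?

I_x ≈ 1.40 in⁴, I_y ≈ 0.395 in⁴

Break the section into simple shapes (no overlaps), measuring from the bottom-left corner of the bounding box.
Vertical leg: 0.65 × 2.6, A = 1.69 in², y = 1.3 in, Ī = 0.95203 in⁴.
Horizontal leg (remainder): 0.95 × 0.65, A = 0.6175 in², y = 0.325 in, Ī = 0.021741 in⁴.
Centroid: ȳ = ΣA·y / ΣA = 1.0391 in.
Transfer each piece to the centroidal x-axis using Ī + A·d² with d = y − 1.0391:
  vertical leg: d = 0.26092 in → contributes +1.0671 in⁴
  horizontal leg (remainder): d = -0.71408 in → contributes +0.33661 in⁴
Total I = 1.4037 in⁴.
For the y-axis: x̄ = 0.53908 in.
Repeating about the centroidal y-axis gives I_y = 0.39539 in⁴.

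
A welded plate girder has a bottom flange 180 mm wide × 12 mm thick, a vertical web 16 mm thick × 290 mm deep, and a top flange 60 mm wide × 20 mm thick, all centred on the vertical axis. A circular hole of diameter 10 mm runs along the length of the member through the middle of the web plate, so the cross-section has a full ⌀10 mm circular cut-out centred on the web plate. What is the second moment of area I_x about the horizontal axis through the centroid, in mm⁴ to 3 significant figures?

I_x ≈ 1.08 × 10⁸ mm⁴

Break the section into simple shapes (no overlaps), measuring from the bottom-left corner of the bounding box.
Bottom plate: 180 × 12, A = 2 160 mm², y = 6 mm, Ī = 25 920 mm⁴.
Web plate: 16 × 290, A = 4 640 mm², y = 157 mm, Ī = 32 518 667 mm⁴.
Top plate: 60 × 20, A = 1 200 mm², y = 312 mm, Ī = 40 000 mm⁴.
Hole (subtracted): ⌀10, A = 78.54 mm², y = 157 mm, Ī = 490.87 mm⁴.
Centroid: ȳ = ΣA·y / ΣA = 139.31 mm.
Transfer each piece to the horizontal axis through the centroid using Ī + A·d² with d = y − 139.31:
  bottom plate: d = -133.31 mm → contributes +38 410 346 mm⁴
  web plate: d = 17.694 mm → contributes +33 971 299 mm⁴
  top plate: d = 172.69 mm → contributes +35 827 740 mm⁴
  hole: d = 17.694 mm → contributes −25 079 mm⁴
Total I = 108 184 306 mm⁴.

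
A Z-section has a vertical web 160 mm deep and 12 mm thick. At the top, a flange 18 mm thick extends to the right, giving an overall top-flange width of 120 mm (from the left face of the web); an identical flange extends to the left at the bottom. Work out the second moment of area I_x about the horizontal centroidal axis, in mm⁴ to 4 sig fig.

I_x ≈ 2.380 × 10⁷ mm⁴

Break the section into simple shapes (no overlaps), measuring from the bottom-left corner of the bounding box.
Web: 12 × 160, A = 1 920 mm², y = 80 mm, Ī = 4 096 000 mm⁴.
Top flange (beyond web): 108 × 18, A = 1 944 mm², y = 151 mm, Ī = 52 488 mm⁴.
Bottom flange (beyond web): 108 × 18, A = 1 944 mm², y = 9 mm, Ī = 52 488 mm⁴.
Centroid: ȳ = ΣA·y / ΣA = 80 mm.
Transfer each piece to the horizontal centroidal axis using Ī + A·d² with d = y − 80:
  web: d = 0 mm → contributes +4 096 000 mm⁴
  top flange (beyond web): d = 71 mm → contributes +9 852 192 mm⁴
  bottom flange (beyond web): d = -71 mm → contributes +9 852 192 mm⁴
Total I = 23 800 384 mm⁴.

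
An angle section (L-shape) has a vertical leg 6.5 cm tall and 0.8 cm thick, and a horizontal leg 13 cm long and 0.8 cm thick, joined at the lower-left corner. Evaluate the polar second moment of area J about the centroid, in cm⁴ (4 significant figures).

Split into non-overlapping primitives; take the origin at the lower-left of the bounding box.
Vertical leg: 0.8 × 6.5, A = 5.2 cm², y = 3.25 cm, Ī = 18.3083 cm⁴.
Horizontal leg (remainder): 12.2 × 0.8, A = 9.76 cm², y = 0.4 cm, Ī = 0.520533 cm⁴.
Centroid: ȳ = ΣA·y / ΣA = 1.39064 cm.
Transfer each piece to the centroidal x-axis using Ī + A·d² with d = y − 1.39064:
  vertical leg: d = 1.85936 cm → contributes +36.2858 cm⁴
  horizontal leg (remainder): d = -0.990642 cm → contributes +10.0987 cm⁴
Total I = 46.3846 cm⁴.
For the y-axis: x̄ = 4.64064 cm.
Repeating about the centroidal y-axis gives I_y = 264.668 cm⁴.
Polar second moment: J = I_x + I_y = 311.052 cm⁴.

J ≈ 311.1 cm⁴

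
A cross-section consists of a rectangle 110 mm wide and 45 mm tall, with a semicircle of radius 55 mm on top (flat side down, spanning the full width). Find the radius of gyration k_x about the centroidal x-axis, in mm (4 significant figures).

Split into non-overlapping primitives; take the origin at the lower-left of the bounding box.
Rectangular body: 110 × 45, A = 4 950 mm², y = 22.5 mm, Ī = 835 313 mm⁴.
Semicircular cap: semicircle r = 55, A = 4751.66 mm², y = 68.3427 mm, Ī = 1 004 345 mm⁴.
Centroid: ȳ = ΣA·y / ΣA = 44.9528 mm.
Transfer each piece to the centroidal x-axis using Ī + A·d² with d = y − 44.9528:
  rectangular body: d = -22.4528 mm → contributes +3 330 738 mm⁴
  semicircular cap: d = 23.39 mm → contributes +3 603 933 mm⁴
Total I = 6 934 670 mm⁴.
Radius of gyration: k = √(I/A) = √(6 934 670 / 9701.66) = 26.7356 mm.

k_x ≈ 26.74 mm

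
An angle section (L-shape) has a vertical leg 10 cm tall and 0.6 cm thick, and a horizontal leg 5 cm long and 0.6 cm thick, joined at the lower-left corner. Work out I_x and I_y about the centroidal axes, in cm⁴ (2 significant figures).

Decompose the section into non-overlapping parts with the origin at the bottom-left of its bounding rectangle.
Vertical leg: 0.6 × 10, A = 6 cm², y = 5 cm, Ī = 50 cm⁴.
Horizontal leg (remainder): 4.4 × 0.6, A = 2.64 cm², y = 0.3 cm, Ī = 0.0792 cm⁴.
Centroid: ȳ = ΣA·y / ΣA = 3.564 cm.
Transfer each piece to the centroidal x-axis using Ī + A·d² with d = y − 3.564:
  vertical leg: d = 1.436 cm → contributes +62.37 cm⁴
  horizontal leg (remainder): d = -3.264 cm → contributes +28.2 cm⁴
Total I = 90.58 cm⁴.
For the y-axis: x̄ = 1.064 cm.
Repeating about the centroidal y-axis gives I_y = 15.9 cm⁴.

I_x ≈ 91 cm⁴, I_y ≈ 16 cm⁴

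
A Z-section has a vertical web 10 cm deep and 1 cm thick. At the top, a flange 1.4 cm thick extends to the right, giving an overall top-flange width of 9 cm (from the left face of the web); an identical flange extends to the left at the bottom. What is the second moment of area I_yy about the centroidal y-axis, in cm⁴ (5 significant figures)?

I_yy ≈ 573.90 cm⁴

Treat the section as a set of non-overlapping primitives; coordinates are from the bounding-box lower-left.
Web: 1 × 10, A = 10 cm², x = 8.5 cm, Ī = 0.8333333 cm⁴.
Top flange (beyond web): 8 × 1.4, A = 11.2 cm², x = 13 cm, Ī = 59.73333 cm⁴.
Bottom flange (beyond web): 8 × 1.4, A = 11.2 cm², x = 4 cm, Ī = 59.73333 cm⁴.
Centroid: x̄ = ΣA·x / ΣA = 8.5 cm.
Transfer each piece to the centroidal y-axis using Ī + A·d² with d = x − 8.5:
  web: d = 0 cm → contributes +0.8333333 cm⁴
  top flange (beyond web): d = 4.5 cm → contributes +286.5333 cm⁴
  bottom flange (beyond web): d = -4.5 cm → contributes +286.5333 cm⁴
Total I = 573.9 cm⁴.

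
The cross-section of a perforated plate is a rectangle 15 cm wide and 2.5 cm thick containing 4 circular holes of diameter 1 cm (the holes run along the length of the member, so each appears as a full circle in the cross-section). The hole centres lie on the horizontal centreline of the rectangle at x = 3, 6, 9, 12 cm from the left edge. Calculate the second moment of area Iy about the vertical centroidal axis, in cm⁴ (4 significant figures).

Iy ≈ 667.6 cm⁴

Decompose the section into non-overlapping parts with the origin at the bottom-left of its bounding rectangle.
Plate: 15 × 2.5, A = 37.5 cm², x = 7.5 cm, Ī = 703.125 cm⁴.
Hole 1 (subtracted): ⌀1, A = 0.785398 cm², x = 3 cm, Ī = 0.0490874 cm⁴.
Hole 2 (subtracted): ⌀1, A = 0.785398 cm², x = 6 cm, Ī = 0.0490874 cm⁴.
Hole 3 (subtracted): ⌀1, A = 0.785398 cm², x = 9 cm, Ī = 0.0490874 cm⁴.
Hole 4 (subtracted): ⌀1, A = 0.785398 cm², x = 12 cm, Ī = 0.0490874 cm⁴.
By symmetry the centroid is at mid-width, x̄ = 7.5 cm.
Transfer each piece to the vertical centroidal axis using Ī + A·d² with d = x − 7.5:
  plate: d = 0 cm → contributes +703.125 cm⁴
  hole 1: d = -4.5 cm → contributes −15.9534 cm⁴
  hole 2: d = -1.5 cm → contributes −1.81623 cm⁴
  hole 3: d = 1.5 cm → contributes −1.81623 cm⁴
  hole 4: d = 4.5 cm → contributes −15.9534 cm⁴
Total I = 667.586 cm⁴.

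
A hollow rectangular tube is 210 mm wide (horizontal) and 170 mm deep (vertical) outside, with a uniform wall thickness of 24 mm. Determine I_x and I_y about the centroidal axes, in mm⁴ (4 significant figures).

I_x ≈ 6.146 × 10⁷ mm⁴, I_y ≈ 8.797 × 10⁷ mm⁴

Break the section into simple shapes (no overlaps), measuring from the bottom-left corner of the bounding box.
Outer rectangle: 210 × 170, A = 35 700 mm², y = 85 mm, Ī = 85 977 500 mm⁴.
Inner void (subtracted): 162 × 122, A = 19 764 mm², y = 85 mm, Ī = 24 513 948 mm⁴.
By symmetry the centroid is at mid-height, ȳ = 85 mm.
All pieces are centred on the centroidal x-axis, so I = ΣĪ (holes subtracted) = 61 463 552 mm⁴.
Repeating about the centroidal y-axis gives I_y = 87 973 632 mm⁴.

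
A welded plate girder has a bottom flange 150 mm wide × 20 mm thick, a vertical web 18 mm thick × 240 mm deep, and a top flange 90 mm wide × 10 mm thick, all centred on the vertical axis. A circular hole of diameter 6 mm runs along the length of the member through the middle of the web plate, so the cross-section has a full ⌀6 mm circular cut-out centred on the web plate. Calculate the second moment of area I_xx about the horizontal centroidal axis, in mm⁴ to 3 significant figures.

I_xx ≈ 7.62 × 10⁷ mm⁴

Decompose the section into non-overlapping parts with the origin at the bottom-left of its bounding rectangle.
Bottom plate: 150 × 20, A = 3 000 mm², y = 10 mm, Ī = 100 000 mm⁴.
Web plate: 18 × 240, A = 4 320 mm², y = 140 mm, Ī = 20 736 000 mm⁴.
Top plate: 90 × 10, A = 900 mm², y = 265 mm, Ī = 7 500 mm⁴.
Hole (subtracted): ⌀6, A = 28.274 mm², y = 140 mm, Ī = 63.617 mm⁴.
Centroid: ȳ = ΣA·y / ΣA = 106.12 mm.
Transfer each piece to the horizontal centroidal axis using Ī + A·d² with d = y − 106.12:
  bottom plate: d = -96.124 mm → contributes +27 819 674 mm⁴
  web plate: d = 33.876 mm → contributes +25 693 457 mm⁴
  top plate: d = 158.88 mm → contributes +22 724 824 mm⁴
  hole: d = 33.876 mm → contributes −32 510 mm⁴
Total I = 76 205 445 mm⁴.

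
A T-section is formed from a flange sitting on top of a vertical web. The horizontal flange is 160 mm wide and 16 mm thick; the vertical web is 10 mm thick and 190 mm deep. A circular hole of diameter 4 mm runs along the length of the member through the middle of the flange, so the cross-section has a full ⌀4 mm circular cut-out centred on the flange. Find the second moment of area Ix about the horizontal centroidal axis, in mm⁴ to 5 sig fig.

Ix ≈ 1.7316 × 10⁷ mm⁴

Break the section into simple shapes (no overlaps), measuring from the bottom-left corner of the bounding box.
Flange: 160 × 16, A = 2 560 mm², y = 198 mm, Ī = 54613.33 mm⁴.
Web: 10 × 190, A = 1 900 mm², y = 95 mm, Ī = 5 715 833 mm⁴.
Hole (subtracted): ⌀4, A = 12.56637 mm², y = 198 mm, Ī = 12.56637 mm⁴.
Centroid: ȳ = ΣA·y / ΣA = 153.9971 mm.
Transfer each piece to the horizontal centroidal axis using Ī + A·d² with d = y − 153.9971:
  flange: d = 44.00291 mm → contributes +5 011 428 mm⁴
  web: d = -58.99709 mm → contributes +12 329 082 mm⁴
  hole: d = 44.00291 mm → contributes −24344.27 mm⁴
Total I = 17 316 166 mm⁴.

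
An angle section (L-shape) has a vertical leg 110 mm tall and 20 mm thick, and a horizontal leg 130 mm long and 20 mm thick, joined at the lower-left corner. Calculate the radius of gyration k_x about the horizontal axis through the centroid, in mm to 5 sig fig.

k_x ≈ 32.048 mm

Split into non-overlapping primitives; take the origin at the lower-left of the bounding box.
Vertical leg: 20 × 110, A = 2 200 mm², y = 55 mm, Ī = 2 218 333 mm⁴.
Horizontal leg (remainder): 110 × 20, A = 2 200 mm², y = 10 mm, Ī = 73333.33 mm⁴.
Centroid: ȳ = ΣA·y / ΣA = 32.5 mm.
Transfer each piece to the horizontal axis through the centroid using Ī + A·d² with d = y − 32.5:
  vertical leg: d = 22.5 mm → contributes +3 332 083 mm⁴
  horizontal leg (remainder): d = -22.5 mm → contributes +1 187 083 mm⁴
Total I = 4 519 167 mm⁴.
Radius of gyration: k = √(I/A) = √(4 519 167 / 4 400) = 32.04814 mm.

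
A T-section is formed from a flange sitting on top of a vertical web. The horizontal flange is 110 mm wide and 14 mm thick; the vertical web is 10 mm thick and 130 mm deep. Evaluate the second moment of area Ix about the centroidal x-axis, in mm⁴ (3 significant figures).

Treat the section as a set of non-overlapping primitives; coordinates are from the bounding-box lower-left.
Flange: 110 × 14, A = 1 540 mm², y = 137 mm, Ī = 25 153 mm⁴.
Web: 10 × 130, A = 1 300 mm², y = 65 mm, Ī = 1 830 833 mm⁴.
Centroid: ȳ = ΣA·y / ΣA = 104.04 mm.
Transfer each piece to the centroidal x-axis using Ī + A·d² with d = y − 104.04:
  flange: d = 32.958 mm → contributes +1 697 921 mm⁴
  web: d = -39.042 mm → contributes +3 812 420 mm⁴
Total I = 5 510 342 mm⁴.

Ix ≈ 5.51 × 10⁶ mm⁴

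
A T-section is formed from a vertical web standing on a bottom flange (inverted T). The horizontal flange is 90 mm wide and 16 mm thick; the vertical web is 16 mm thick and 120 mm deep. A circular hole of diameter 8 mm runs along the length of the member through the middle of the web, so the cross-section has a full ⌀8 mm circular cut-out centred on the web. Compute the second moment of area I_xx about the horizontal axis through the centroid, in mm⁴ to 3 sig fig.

I_xx ≈ 6.10 × 10⁶ mm⁴

Break the section into simple shapes (no overlaps), measuring from the bottom-left corner of the bounding box.
Flange: 90 × 16, A = 1 440 mm², y = 8 mm, Ī = 30 720 mm⁴.
Web: 16 × 120, A = 1 920 mm², y = 76 mm, Ī = 2 304 000 mm⁴.
Hole (subtracted): ⌀8, A = 50.265 mm², y = 76 mm, Ī = 201.06 mm⁴.
Centroid: ȳ = ΣA·y / ΣA = 46.415 mm.
Transfer each piece to the horizontal axis through the centroid using Ī + A·d² with d = y − 46.415:
  flange: d = -38.415 mm → contributes +2 155 695 mm⁴
  web: d = 29.585 mm → contributes +3 984 574 mm⁴
  hole: d = 29.585 mm → contributes −44 198 mm⁴
Total I = 6 096 071 mm⁴.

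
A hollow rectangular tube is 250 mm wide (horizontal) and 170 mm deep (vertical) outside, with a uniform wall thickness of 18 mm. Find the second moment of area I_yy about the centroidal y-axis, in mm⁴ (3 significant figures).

Break the section into simple shapes (no overlaps), measuring from the bottom-left corner of the bounding box.
Outer rectangle: 250 × 170, A = 42 500 mm², x = 125 mm, Ī = 221 354 167 mm⁴.
Inner void (subtracted): 214 × 134, A = 28 676 mm², x = 125 mm, Ī = 109 437 175 mm⁴.
By symmetry the centroid is at mid-width, x̄ = 125 mm.
All pieces are centred on the centroidal y-axis, so I = ΣĪ (holes subtracted) = 111 916 992 mm⁴.

I_yy ≈ 1.12 × 10⁸ mm⁴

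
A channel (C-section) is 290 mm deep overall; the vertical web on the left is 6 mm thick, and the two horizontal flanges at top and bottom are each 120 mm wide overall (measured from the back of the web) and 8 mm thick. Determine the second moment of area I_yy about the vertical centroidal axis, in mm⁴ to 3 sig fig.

Decompose the section into non-overlapping parts with the origin at the bottom-left of its bounding rectangle.
Web: 6 × 290, A = 1 740 mm², x = 3 mm, Ī = 5 220 mm⁴.
Top flange (beyond web): 114 × 8, A = 912 mm², x = 63 mm, Ī = 987 696 mm⁴.
Bottom flange (beyond web): 114 × 8, A = 912 mm², x = 63 mm, Ī = 987 696 mm⁴.
Centroid: x̄ = ΣA·x / ΣA = 33.707 mm.
Transfer each piece to the vertical centroidal axis using Ī + A·d² with d = x − 33.707:
  web: d = -30.707 mm → contributes +1 645 908 mm⁴
  top flange (beyond web): d = 29.293 mm → contributes +1 770 261 mm⁴
  bottom flange (beyond web): d = 29.293 mm → contributes +1 770 261 mm⁴
Total I = 5 186 430 mm⁴.

I_yy ≈ 5.19 × 10⁶ mm⁴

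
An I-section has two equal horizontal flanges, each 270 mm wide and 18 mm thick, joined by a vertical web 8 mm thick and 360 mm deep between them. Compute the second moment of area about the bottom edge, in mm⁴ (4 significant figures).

Treat the section as a set of non-overlapping primitives; coordinates are from the bounding-box lower-left.
Bottom flange: 270 × 18, A = 4 860 mm², y = 9 mm, Ī = 131 220 mm⁴.
Web: 8 × 360, A = 2 880 mm², y = 198 mm, Ī = 31 104 000 mm⁴.
Top flange: 270 × 18, A = 4 860 mm², y = 387 mm, Ī = 131 220 mm⁴.
Transfer each piece to the bottom edge using Ī + A·d² with d = y − 0:
  bottom flange: d = 9 mm → contributes +524 880 mm⁴
  web: d = 198 mm → contributes +144 011 520 mm⁴
  top flange: d = 387 mm → contributes +728 008 560 mm⁴
Total I = 872 544 960 mm⁴.

I_base ≈ 8.725 × 10⁸ mm⁴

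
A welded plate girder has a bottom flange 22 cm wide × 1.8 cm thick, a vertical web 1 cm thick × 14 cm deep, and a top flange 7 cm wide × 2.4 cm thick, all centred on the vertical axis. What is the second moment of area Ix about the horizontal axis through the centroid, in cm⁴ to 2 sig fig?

Ix ≈ 3400 cm⁴

Decompose the section into non-overlapping parts with the origin at the bottom-left of its bounding rectangle.
Bottom plate: 22 × 1.8, A = 39.6 cm², y = 0.9 cm, Ī = 10.69 cm⁴.
Web plate: 1 × 14, A = 14 cm², y = 8.8 cm, Ī = 228.7 cm⁴.
Top plate: 7 × 2.4, A = 16.8 cm², y = 17 cm, Ī = 8.064 cm⁴.
Centroid: ȳ = ΣA·y / ΣA = 6.313 cm.
Transfer each piece to the horizontal axis through the centroid using Ī + A·d² with d = y − 6.313:
  bottom plate: d = -5.413 cm → contributes +1 171 cm⁴
  web plate: d = 2.487 cm → contributes +315.3 cm⁴
  top plate: d = 10.69 cm → contributes +1 927 cm⁴
Total I = 3 413 cm⁴.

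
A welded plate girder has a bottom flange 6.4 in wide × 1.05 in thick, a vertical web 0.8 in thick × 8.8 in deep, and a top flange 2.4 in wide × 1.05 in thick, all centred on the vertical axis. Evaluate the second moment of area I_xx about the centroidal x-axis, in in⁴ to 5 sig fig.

I_xx ≈ 244.12 in⁴

Break the section into simple shapes (no overlaps), measuring from the bottom-left corner of the bounding box.
Bottom plate: 6.4 × 1.05, A = 6.72 in², y = 0.525 in, Ī = 0.6174 in⁴.
Web plate: 0.8 × 8.8, A = 7.04 in², y = 5.45 in, Ī = 45.43147 in⁴.
Top plate: 2.4 × 1.05, A = 2.52 in², y = 10.375 in, Ī = 0.231525 in⁴.
Centroid: ȳ = ΣA·y / ΣA = 4.179423 in.
Transfer each piece to the centroidal x-axis using Ī + A·d² with d = y − 4.179423:
  bottom plate: d = -3.654423 in → contributes +90.36169 in⁴
  web plate: d = 1.270577 in → contributes +56.79661 in⁴
  top plate: d = 6.195577 in → contributes +96.96218 in⁴
Total I = 244.1205 in⁴.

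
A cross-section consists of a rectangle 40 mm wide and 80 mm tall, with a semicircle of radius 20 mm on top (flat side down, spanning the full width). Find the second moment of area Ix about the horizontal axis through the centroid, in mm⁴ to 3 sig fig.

Treat the section as a set of non-overlapping primitives; coordinates are from the bounding-box lower-left.
Rectangular body: 40 × 80, A = 3 200 mm², y = 40 mm, Ī = 1 706 667 mm⁴.
Semicircular cap: semicircle r = 20, A = 628.32 mm², y = 88.488 mm, Ī = 17 561 mm⁴.
Centroid: ȳ = ΣA·y / ΣA = 47.958 mm.
Transfer each piece to the horizontal axis through the centroid using Ī + A·d² with d = y − 47.958:
  rectangular body: d = -7.9581 mm → contributes +1 909 326 mm⁴
  semicircular cap: d = 40.53 mm → contributes +1 049 697 mm⁴
Total I = 2 959 023 mm⁴.

Ix ≈ 2.96 × 10⁶ mm⁴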